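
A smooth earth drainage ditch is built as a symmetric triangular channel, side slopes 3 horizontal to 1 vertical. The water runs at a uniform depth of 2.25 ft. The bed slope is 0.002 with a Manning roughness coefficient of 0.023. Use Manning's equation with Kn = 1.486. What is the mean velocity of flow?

For a triangular section with side slope z = 3: A = zy² = 3×2.25² = 15.19 ft²; P = 2y√(1+z²) = 2×2.25×3.162 = 14.23 ft.
Hydraulic radius R = A/P = 15.19/14.23 = 1.067 ft.
From Manning's equation, V = (1.486/n) R^(2/3) S^(1/2) = (1.486/0.023) × 1.067^(2/3) × 0.002^(1/2) = 3.02 ft/s.

V = 3.02 ft/s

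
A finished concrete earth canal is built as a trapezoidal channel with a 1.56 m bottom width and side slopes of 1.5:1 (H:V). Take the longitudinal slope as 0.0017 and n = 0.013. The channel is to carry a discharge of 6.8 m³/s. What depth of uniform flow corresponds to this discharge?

y_n = 0.997 m

Manning's equation rearranged: A R^(2/3) = nQ / (1·√S) = 0.013 × 6.8 / (√0.0017) = 2.144.
Try y = 1.25 m: A R^(2/3) = 3.41 — over.
Try y = 0.76 m: A R^(2/3) = 1.253 — short.
Try y = 0.997 m: A R^(2/3) = 2.145 — ≈ 2.144.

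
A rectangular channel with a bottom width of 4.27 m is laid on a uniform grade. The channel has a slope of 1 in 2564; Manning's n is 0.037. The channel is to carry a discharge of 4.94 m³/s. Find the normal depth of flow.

Manning's equation rearranged: A R^(2/3) = nQ / (1·√S) = 0.037 × 4.94 / (√0.00039) = 9.255.
Trying y = 1.72 m: A R^(2/3) = 7.11 — too small.
Trying y = 2.55 m: A R^(2/3) = 12.04 — too large.
Trying y = 2.09 m: A R^(2/3) = 9.255 — ≈ 9.255.

y_n = 2.09 m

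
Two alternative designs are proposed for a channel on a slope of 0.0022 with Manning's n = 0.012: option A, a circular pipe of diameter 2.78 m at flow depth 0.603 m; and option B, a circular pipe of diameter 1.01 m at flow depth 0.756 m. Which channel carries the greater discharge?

Channel A: For a circular section of diameter D = 2.78 m at depth y = 0.603 m, the central angle is θ = 2 arccos(1 − 2y/D) = 1.938 rad. Then A = (D²/8)(θ − sin θ) = 0.9704 m² and P = Dθ/2 = 2.694 m. Hydraulic radius R = A/P = 0.9704/2.694 = 0.3602 m. Q_A = (1/0.012)·0.9704·0.3602^(2/3)·√0.0022 = 1.92 m³/s.
Channel B: For a circular section of diameter D = 1.01 m at depth y = 0.756 m, the central angle is θ = 2 arccos(1 − 2y/D) = 4.182 rad. Then A = (D²/8)(θ − sin θ) = 0.6432 m² and P = Dθ/2 = 2.112 m. Hydraulic radius R = A/P = 0.6432/2.112 = 0.3046 m. Q_B = (1/0.012)·0.6432·0.3046^(2/3)·√0.0022 = 1.138 m³/s.
Q_A = 1.92 m³/s vs Q_B = 1.138 m³/s, so channel A carries more.

channel A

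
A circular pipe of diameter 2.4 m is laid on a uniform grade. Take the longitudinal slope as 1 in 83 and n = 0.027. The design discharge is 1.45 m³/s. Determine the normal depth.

y_n = 0.54 m

Manning's equation rearranged: A R^(2/3) = nQ / (1·√S) = 0.027 × 1.45 / (√0.01205) = 0.3567.
Trying y = 0.609 m: A R^(2/3) = 0.454 — high.
Trying y = 0.441 m: A R^(2/3) = 0.2372 — low.
Trying y = 0.54 m: A R^(2/3) = 0.3573 — matches.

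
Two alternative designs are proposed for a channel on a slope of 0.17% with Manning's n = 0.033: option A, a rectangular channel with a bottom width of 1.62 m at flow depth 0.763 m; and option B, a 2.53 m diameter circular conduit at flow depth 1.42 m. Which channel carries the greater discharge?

Channel A: Flow area A = b·y = 1.62 × 0.763 = 1.236 m². Wetted perimeter P = b + 2y = 1.62 + 2×0.763 = 3.146 m. Hydraulic radius R = A/P = 1.236/3.146 = 0.3929 m. Q_A = (1/0.033)·1.236·0.3929^(2/3)·√0.0017 = 0.8285 m³/s.
Channel B: For a circular section of diameter D = 2.53 m at depth y = 1.42 m, the central angle is θ = 2 arccos(1 − 2y/D) = 3.387 rad. Then A = (D²/8)(θ − sin θ) = 2.905 m² and P = Dθ/2 = 4.285 m. Hydraulic radius R = A/P = 2.905/4.285 = 0.6779 m. Q_B = (1/0.033)·2.905·0.6779^(2/3)·√0.0017 = 2.801 m³/s.
Q_A = 0.8285 m³/s vs Q_B = 2.801 m³/s, so channel B carries more.

channel B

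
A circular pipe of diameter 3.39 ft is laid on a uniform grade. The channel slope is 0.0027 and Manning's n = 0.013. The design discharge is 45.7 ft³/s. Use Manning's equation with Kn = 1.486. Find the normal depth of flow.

Manning's equation rearranged: A R^(2/3) = nQ / (1.486·√S) = 0.013 × 45.7 / (1.486 × √0.0027) = 7.694.
At y = 3.11 ft: A R^(2/3) = 8.67 — too large.
At y = 2.04 ft: A R^(2/3) = 5.455 — too small.
At y = 2.64 ft: A R^(2/3) = 7.686 — close enough.

y_n = 2.64 ft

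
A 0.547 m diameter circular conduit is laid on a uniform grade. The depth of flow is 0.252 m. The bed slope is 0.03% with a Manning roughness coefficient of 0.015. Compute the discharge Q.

Q = 0.0313 m³/s

For a circular section of diameter D = 0.547 m at depth y = 0.252 m, the central angle is θ = 2 arccos(1 − 2y/D) = 2.984 rad. Then A = (D²/8)(θ − sin θ) = 0.1058 m² and P = Dθ/2 = 0.8162 m.
Hydraulic radius R = A/P = 0.1058/0.8162 = 0.1296 m.
Manning's equation: Q = (1/n) A R^(2/3) S^(1/2) = (1/0.015) × 0.1058 × 0.1296^(2/3) × 0.0003^(1/2) = 0.0313 m³/s.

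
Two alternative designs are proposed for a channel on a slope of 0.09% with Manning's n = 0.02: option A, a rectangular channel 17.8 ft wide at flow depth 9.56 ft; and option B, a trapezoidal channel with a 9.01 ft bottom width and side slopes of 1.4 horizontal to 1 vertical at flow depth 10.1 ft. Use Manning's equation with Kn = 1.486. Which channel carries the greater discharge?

channel B

Channel A: Flow area A = b·y = 17.8 × 9.56 = 170.2 ft². Wetted perimeter P = b + 2y = 17.8 + 2×9.56 = 36.92 ft. Hydraulic radius R = A/P = 170.2/36.92 = 4.609 ft. Q_A = (1.486/0.02)·170.2·4.609^(2/3)·√0.0009 = 1051 ft³/s.
Channel B: With bottom width b = 9.01 ft and side slope z = 1.4: A = (b + zy)y = (9.01 + 1.4×10.1)×10.1 = 233.8 ft²; P = b + 2y√(1+z²) = 9.01 + 2×10.1×1.72 = 43.76 ft. Hydraulic radius R = A/P = 233.8/43.76 = 5.343 ft. Q_B = (1.486/0.02)·233.8·5.343^(2/3)·√0.0009 = 1593 ft³/s.
Q_A = 1051 ft³/s vs Q_B = 1593 ft³/s, so channel B carries more.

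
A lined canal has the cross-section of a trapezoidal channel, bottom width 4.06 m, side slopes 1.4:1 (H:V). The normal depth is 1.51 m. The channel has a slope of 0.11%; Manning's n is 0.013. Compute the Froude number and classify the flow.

With bottom width b = 4.06 m and side slope z = 1.4: A = (b + zy)y = (4.06 + 1.4×1.51)×1.51 = 9.323 m²; P = b + 2y√(1+z²) = 4.06 + 2×1.51×1.72 = 9.256 m.
Hydraulic radius R = A/P = 9.323/9.256 = 1.007 m.
V = (1/n) R^(2/3) √S = (1/0.013) × 1.007^(2/3) × √0.0011 = 2.564 m/s. Hydraulic depth D_h = A/T = 9.323/8.288 = 1.125 m.
Froude number Fr = V/√(g·D_h) = 2.564/√(9.81×1.125) = 0.772, which is less than 1, so the flow is subcritical.

subcritical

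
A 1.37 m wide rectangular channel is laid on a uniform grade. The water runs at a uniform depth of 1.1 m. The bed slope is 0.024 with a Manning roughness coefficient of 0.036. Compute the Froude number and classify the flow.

subcritical

Flow area A = b·y = 1.37 × 1.1 = 1.507 m². Wetted perimeter P = b + 2y = 1.37 + 2×1.1 = 3.57 m.
Hydraulic radius R = A/P = 1.507/3.57 = 0.4221 m.
V = (1/n) R^(2/3) √S = (1/0.036) × 0.4221^(2/3) × √0.024 = 2.422 m/s. Hydraulic depth D_h = A/T = 1.507/1.37 = 1.1 m.
Froude number Fr = V/√(g·D_h) = 2.422/√(9.81×1.1) = 0.737, which is less than 1, so the flow is subcritical.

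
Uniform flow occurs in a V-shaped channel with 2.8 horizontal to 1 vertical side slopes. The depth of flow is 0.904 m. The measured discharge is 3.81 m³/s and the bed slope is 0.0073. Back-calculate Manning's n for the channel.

For a triangular section with side slope z = 2.8: A = zy² = 2.8×0.904² = 2.288 m²; P = 2y√(1+z²) = 2×0.904×2.973 = 5.376 m.
Hydraulic radius R = A/P = 2.288/5.376 = 0.4257 m.
Rearranging Manning's equation: n = (1/Q) A R^(2/3) S^(1/2) = (1/3.81) × 2.288 × 0.4257^(2/3) × √0.0073 = 0.029.

n = 0.029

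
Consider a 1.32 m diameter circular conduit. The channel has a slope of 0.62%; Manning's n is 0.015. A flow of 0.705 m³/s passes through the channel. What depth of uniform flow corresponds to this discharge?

y_n = 0.406 m

Manning's equation rearranged: A R^(2/3) = nQ / (1·√S) = 0.015 × 0.705 / (√0.0062) = 0.1343.
Try y = 0.506 m: A R^(2/3) = 0.2036 — high.
Try y = 0.337 m: A R^(2/3) = 0.09332 — low.
Try y = 0.406 m: A R^(2/3) = 0.1343 — ≈ 0.1343.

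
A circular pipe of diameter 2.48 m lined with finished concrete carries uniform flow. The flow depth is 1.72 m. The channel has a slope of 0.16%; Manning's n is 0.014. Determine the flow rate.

For a circular section of diameter D = 2.48 m at depth y = 1.72 m, the central angle is θ = 2 arccos(1 − 2y/D) = 3.937 rad. Then A = (D²/8)(θ − sin θ) = 3.575 m² and P = Dθ/2 = 4.881 m.
Hydraulic radius R = A/P = 3.575/4.881 = 0.7324 m.
Manning's equation: Q = (1/n) A R^(2/3) S^(1/2) = (1/0.014) × 3.575 × 0.7324^(2/3) × 0.0016^(1/2) = 8.3 m³/s.

Q = 8.3 m³/s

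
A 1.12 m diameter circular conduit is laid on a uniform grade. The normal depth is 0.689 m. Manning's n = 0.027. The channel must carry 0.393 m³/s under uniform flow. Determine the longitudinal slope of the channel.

S = 0.0013

For a circular section of diameter D = 1.12 m at depth y = 0.689 m, the central angle is θ = 2 arccos(1 − 2y/D) = 3.606 rad. Then A = (D²/8)(θ − sin θ) = 0.6358 m² and P = Dθ/2 = 2.02 m.
Hydraulic radius R = A/P = 0.6358/2.02 = 0.3148 m.
From Manning's equation, S = [nQ / (1 A R^(2/3))]² = [0.027 × 0.393 / (1 × 0.6358 × 0.3148^(2/3))]² = 0.0013.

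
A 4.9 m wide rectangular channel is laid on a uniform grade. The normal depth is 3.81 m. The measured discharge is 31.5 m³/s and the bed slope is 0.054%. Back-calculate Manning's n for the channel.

n = 0.018

Flow area A = b·y = 4.9 × 3.81 = 18.67 m². Wetted perimeter P = b + 2y = 4.9 + 2×3.81 = 12.52 m.
Hydraulic radius R = A/P = 18.67/12.52 = 1.491 m.
Rearranging Manning's equation: n = (1/Q) A R^(2/3) S^(1/2) = (1/31.5) × 18.67 × 1.491^(2/3) × √0.00054 = 0.018.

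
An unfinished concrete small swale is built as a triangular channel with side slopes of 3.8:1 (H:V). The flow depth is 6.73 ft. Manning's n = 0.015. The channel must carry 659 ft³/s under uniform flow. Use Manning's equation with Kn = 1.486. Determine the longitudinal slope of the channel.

For a triangular section with side slope z = 3.8: A = zy² = 3.8×6.73² = 172.1 ft²; P = 2y√(1+z²) = 2×6.73×3.929 = 52.89 ft.
Hydraulic radius R = A/P = 172.1/52.89 = 3.254 ft.
From Manning's equation, S = [nQ / (1.486 A R^(2/3))]² = [0.015 × 659 / (1.486 × 172.1 × 3.254^(2/3))]² = 0.00031.

S = 0.00031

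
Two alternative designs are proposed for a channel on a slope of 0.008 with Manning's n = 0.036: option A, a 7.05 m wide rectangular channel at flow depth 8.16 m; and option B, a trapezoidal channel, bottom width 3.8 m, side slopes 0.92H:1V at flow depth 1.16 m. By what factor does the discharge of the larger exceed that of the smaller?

Channel A: Flow area A = b·y = 7.05 × 8.16 = 57.53 m². Wetted perimeter P = b + 2y = 7.05 + 2×8.16 = 23.37 m. Hydraulic radius R = A/P = 57.53/23.37 = 2.462 m. Q_A = (1/0.036)·57.53·2.462^(2/3)·√0.008 = 260.6 m³/s.
Channel B: With bottom width b = 3.8 m and side slope z = 0.92: A = (b + zy)y = (3.8 + 0.92×1.16)×1.16 = 5.646 m²; P = b + 2y√(1+z²) = 3.8 + 2×1.16×1.359 = 6.952 m. Hydraulic radius R = A/P = 5.646/6.952 = 0.8121 m. Q_B = (1/0.036)·5.646·0.8121^(2/3)·√0.008 = 12.21 m³/s.
The larger discharge is 260.6 m³/s and the smaller is 12.21 m³/s; the ratio is 21.3.

21.3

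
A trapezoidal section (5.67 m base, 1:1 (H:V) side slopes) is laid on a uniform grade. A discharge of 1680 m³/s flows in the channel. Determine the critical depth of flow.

y_c = 11.7 m

At critical depth, Q² T / (g A³) = 1, i.e. A³/T = Q²/g = 1680²/9.81 = 287700.
Try y = 13.7 m: A³/T = 565100 — over.
Try y = 9.93 m: A³/T = 145600 — short.
Try y = 11.7 m: A³/T = 288700 — matches.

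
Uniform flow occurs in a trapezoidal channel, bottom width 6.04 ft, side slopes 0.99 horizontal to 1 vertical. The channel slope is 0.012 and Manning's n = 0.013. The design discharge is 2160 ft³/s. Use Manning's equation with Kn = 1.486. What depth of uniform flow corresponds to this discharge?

Manning's equation rearranged: A R^(2/3) = nQ / (1.486·√S) = 0.013 × 2160 / (1.486 × √0.012) = 172.5.
At y = 5.27 ft: A R^(2/3) = 119 — low.
At y = 7.62 ft: A R^(2/3) = 250.6 — high.
At y = 6.35 ft: A R^(2/3) = 172.6 — ≈ 172.5.

y_n = 6.35 ft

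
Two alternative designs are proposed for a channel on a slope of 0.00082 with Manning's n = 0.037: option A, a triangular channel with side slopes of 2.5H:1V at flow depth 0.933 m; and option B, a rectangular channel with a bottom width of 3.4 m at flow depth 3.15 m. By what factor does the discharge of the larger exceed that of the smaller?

9.18

Channel A: For a triangular section with side slope z = 2.5: A = zy² = 2.5×0.933² = 2.176 m²; P = 2y√(1+z²) = 2×0.933×2.693 = 5.024 m. Hydraulic radius R = A/P = 2.176/5.024 = 0.4331 m. Q_A = (1/0.037)·2.176·0.4331^(2/3)·√0.00082 = 0.9642 m³/s.
Channel B: Flow area A = b·y = 3.4 × 3.15 = 10.71 m². Wetted perimeter P = b + 2y = 3.4 + 2×3.15 = 9.7 m. Hydraulic radius R = A/P = 10.71/9.7 = 1.104 m. Q_B = (1/0.037)·10.71·1.104^(2/3)·√0.00082 = 8.855 m³/s.
The larger discharge is 8.855 m³/s and the smaller is 0.9642 m³/s; the ratio is 9.18.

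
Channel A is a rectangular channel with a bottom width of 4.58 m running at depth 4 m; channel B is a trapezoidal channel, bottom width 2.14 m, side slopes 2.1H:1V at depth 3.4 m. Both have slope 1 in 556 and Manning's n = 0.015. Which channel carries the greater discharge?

channel B

Channel A: Flow area A = b·y = 4.58 × 4 = 18.32 m². Wetted perimeter P = b + 2y = 4.58 + 2×4 = 12.58 m. Hydraulic radius R = A/P = 18.32/12.58 = 1.456 m. Q_A = (1/0.015)·18.32·1.456^(2/3)·√0.001799 = 66.55 m³/s.
Channel B: With bottom width b = 2.14 m and side slope z = 2.1: A = (b + zy)y = (2.14 + 2.1×3.4)×3.4 = 31.55 m²; P = b + 2y√(1+z²) = 2.14 + 2×3.4×2.326 = 17.96 m. Hydraulic radius R = A/P = 31.55/17.96 = 1.757 m. Q_B = (1/0.015)·31.55·1.757^(2/3)·√0.001799 = 129.9 m³/s.
Q_A = 66.55 m³/s vs Q_B = 129.9 m³/s, so channel B carries more.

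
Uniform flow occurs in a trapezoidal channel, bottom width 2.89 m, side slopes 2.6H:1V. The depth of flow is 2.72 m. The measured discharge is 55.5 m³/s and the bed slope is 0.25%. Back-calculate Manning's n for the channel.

With bottom width b = 2.89 m and side slope z = 2.6: A = (b + zy)y = (2.89 + 2.6×2.72)×2.72 = 27.1 m²; P = b + 2y√(1+z²) = 2.89 + 2×2.72×2.786 = 18.04 m.
Hydraulic radius R = A/P = 27.1/18.04 = 1.502 m.
Rearranging Manning's equation: n = (1/Q) A R^(2/3) S^(1/2) = (1/55.5) × 27.1 × 1.502^(2/3) × √0.0025 = 0.032.

n = 0.032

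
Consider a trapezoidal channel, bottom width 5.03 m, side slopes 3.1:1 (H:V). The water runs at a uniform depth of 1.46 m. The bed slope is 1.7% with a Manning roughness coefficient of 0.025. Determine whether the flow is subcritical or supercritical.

With bottom width b = 5.03 m and side slope z = 3.1: A = (b + zy)y = (5.03 + 3.1×1.46)×1.46 = 13.95 m²; P = b + 2y√(1+z²) = 5.03 + 2×1.46×3.257 = 14.54 m.
Hydraulic radius R = A/P = 13.95/14.54 = 0.9595 m.
V = (1/n) R^(2/3) √S = (1/0.025) × 0.9595^(2/3) × √0.017 = 5.073 m/s. Hydraulic depth D_h = A/T = 13.95/14.08 = 0.9908 m.
Froude number Fr = V/√(g·D_h) = 5.073/√(9.81×0.9908) = 1.63, which is greater than 1, so the flow is supercritical.

supercritical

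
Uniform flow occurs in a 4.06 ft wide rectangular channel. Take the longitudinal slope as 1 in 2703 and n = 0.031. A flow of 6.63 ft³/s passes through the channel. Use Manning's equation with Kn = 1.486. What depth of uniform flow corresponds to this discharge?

Manning's equation rearranged: A R^(2/3) = nQ / (1.486·√S) = 0.031 × 6.63 / (1.486 × √0.00037) = 7.191.
Try y = 1.27 ft: A R^(2/3) = 4.374 — short.
Try y = 2.19 ft: A R^(2/3) = 9.206 — over.
Try y = 1.82 ft: A R^(2/3) = 7.189 — ≈ 7.191.

y_n = 1.82 ft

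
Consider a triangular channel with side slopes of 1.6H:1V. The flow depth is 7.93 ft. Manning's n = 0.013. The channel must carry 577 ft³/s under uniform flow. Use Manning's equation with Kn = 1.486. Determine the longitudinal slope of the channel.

For a triangular section with side slope z = 1.6: A = zy² = 1.6×7.93² = 100.6 ft²; P = 2y√(1+z²) = 2×7.93×1.887 = 29.92 ft.
Hydraulic radius R = A/P = 100.6/29.92 = 3.362 ft.
From Manning's equation, S = [nQ / (1.486 A R^(2/3))]² = [0.013 × 577 / (1.486 × 100.6 × 3.362^(2/3))]² = 0.0005.

S = 0.0005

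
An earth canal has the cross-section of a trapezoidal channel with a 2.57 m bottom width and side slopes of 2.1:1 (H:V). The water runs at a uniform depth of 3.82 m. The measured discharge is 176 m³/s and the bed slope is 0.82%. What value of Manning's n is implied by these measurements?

n = 0.0329

With bottom width b = 2.57 m and side slope z = 2.1: A = (b + zy)y = (2.57 + 2.1×3.82)×3.82 = 40.46 m²; P = b + 2y√(1+z²) = 2.57 + 2×3.82×2.326 = 20.34 m.
Hydraulic radius R = A/P = 40.46/20.34 = 1.989 m.
Rearranging Manning's equation: n = (1/Q) A R^(2/3) S^(1/2) = (1/176) × 40.46 × 1.989^(2/3) × √0.0082 = 0.0329.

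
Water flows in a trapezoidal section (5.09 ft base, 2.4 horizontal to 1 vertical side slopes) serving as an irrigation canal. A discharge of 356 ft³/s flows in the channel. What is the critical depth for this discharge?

y_c = 3.33 ft

At critical depth, Q² T / (g A³) = 1, i.e. A³/T = Q²/g = 356²/32.2 = 3936.
At y = 4.14 ft: A³/T = 9644 — high.
At y = 2.8 ft: A³/T = 1951 — low.
At y = 3.33 ft: A³/T = 3923 — matches.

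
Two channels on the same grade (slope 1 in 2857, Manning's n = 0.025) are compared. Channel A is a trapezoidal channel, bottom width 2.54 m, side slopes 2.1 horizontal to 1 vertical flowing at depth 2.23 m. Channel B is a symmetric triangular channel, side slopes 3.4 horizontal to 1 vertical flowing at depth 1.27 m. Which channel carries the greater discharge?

Channel A: With bottom width b = 2.54 m and side slope z = 2.1: A = (b + zy)y = (2.54 + 2.1×2.23)×2.23 = 16.11 m²; P = b + 2y√(1+z²) = 2.54 + 2×2.23×2.326 = 12.91 m. Hydraulic radius R = A/P = 16.11/12.91 = 1.247 m. Q_A = (1/0.025)·16.11·1.247^(2/3)·√0.00035 = 13.97 m³/s.
Channel B: For a triangular section with side slope z = 3.4: A = zy² = 3.4×1.27² = 5.484 m²; P = 2y√(1+z²) = 2×1.27×3.544 = 9.002 m. Hydraulic radius R = A/P = 5.484/9.002 = 0.6092 m. Q_B = (1/0.025)·5.484·0.6092^(2/3)·√0.00035 = 2.949 m³/s.
Q_A = 13.97 m³/s vs Q_B = 2.949 m³/s, so channel A carries more.

channel A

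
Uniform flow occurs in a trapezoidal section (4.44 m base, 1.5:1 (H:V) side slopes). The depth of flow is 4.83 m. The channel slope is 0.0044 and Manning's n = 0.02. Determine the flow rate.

With bottom width b = 4.44 m and side slope z = 1.5: A = (b + zy)y = (4.44 + 1.5×4.83)×4.83 = 56.44 m²; P = b + 2y√(1+z²) = 4.44 + 2×4.83×1.803 = 21.85 m.
Hydraulic radius R = A/P = 56.44/21.85 = 2.582 m.
Manning's equation: Q = (1/n) A R^(2/3) S^(1/2) = (1/0.02) × 56.44 × 2.582^(2/3) × 0.0044^(1/2) = 352 m³/s.

Q = 352 m³/s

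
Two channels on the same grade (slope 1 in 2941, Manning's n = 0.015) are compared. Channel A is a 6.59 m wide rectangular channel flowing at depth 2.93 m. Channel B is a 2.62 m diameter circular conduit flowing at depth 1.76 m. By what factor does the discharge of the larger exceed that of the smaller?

Channel A: Flow area A = b·y = 6.59 × 2.93 = 19.31 m². Wetted perimeter P = b + 2y = 6.59 + 2×2.93 = 12.45 m. Hydraulic radius R = A/P = 19.31/12.45 = 1.551 m. Q_A = (1/0.015)·19.31·1.551^(2/3)·√0.00034 = 31.8 m³/s.
Channel B: For a circular section of diameter D = 2.62 m at depth y = 1.76 m, the central angle is θ = 2 arccos(1 − 2y/D) = 3.843 rad. Then A = (D²/8)(θ − sin θ) = 3.851 m² and P = Dθ/2 = 5.034 m. Hydraulic radius R = A/P = 3.851/5.034 = 0.765 m. Q_B = (1/0.015)·3.851·0.765^(2/3)·√0.00034 = 3.96 m³/s.
The larger discharge is 31.8 m³/s and the smaller is 3.96 m³/s; the ratio is 8.03.

8.03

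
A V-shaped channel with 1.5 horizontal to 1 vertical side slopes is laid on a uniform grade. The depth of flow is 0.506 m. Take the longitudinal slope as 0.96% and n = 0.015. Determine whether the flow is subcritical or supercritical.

For a triangular section with side slope z = 1.5: A = zy² = 1.5×0.506² = 0.3841 m²; P = 2y√(1+z²) = 2×0.506×1.803 = 1.824 m.
Hydraulic radius R = A/P = 0.3841/1.824 = 0.2105 m.
V = (1/n) R^(2/3) √S = (1/0.015) × 0.2105^(2/3) × √0.0096 = 2.311 m/s. Hydraulic depth D_h = A/T = 0.3841/1.518 = 0.253 m.
Froude number Fr = V/√(g·D_h) = 2.311/√(9.81×0.253) = 1.47, which is greater than 1, so the flow is supercritical.

supercritical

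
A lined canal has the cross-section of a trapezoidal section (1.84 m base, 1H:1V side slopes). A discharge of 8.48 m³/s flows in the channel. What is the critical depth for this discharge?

y_c = 1.06 m

At critical depth, Q² T / (g A³) = 1, i.e. A³/T = Q²/g = 8.48²/9.81 = 7.33.
Try y = 0.802 m: A³/T = 2.762 — short.
Try y = 1.18 m: A³/T = 10.78 — over.
Try y = 1.06 m: A³/T = 7.335 — ≈ 7.33.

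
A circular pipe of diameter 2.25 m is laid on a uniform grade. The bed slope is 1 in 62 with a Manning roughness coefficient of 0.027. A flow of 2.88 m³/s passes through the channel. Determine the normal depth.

Manning's equation rearranged: A R^(2/3) = nQ / (1·√S) = 0.027 × 2.88 / (√0.01613) = 0.6123.
Trying y = 0.626 m: A R^(2/3) = 0.4582 — low.
Trying y = 0.9 m: A R^(2/3) = 0.913 — high.
Trying y = 0.727 m: A R^(2/3) = 0.6121 — ≈ 0.6123.

y_n = 0.727 m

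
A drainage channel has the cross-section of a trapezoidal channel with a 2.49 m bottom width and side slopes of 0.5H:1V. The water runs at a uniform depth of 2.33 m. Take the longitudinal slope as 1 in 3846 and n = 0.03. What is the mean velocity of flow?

With bottom width b = 2.49 m and side slope z = 0.5: A = (b + zy)y = (2.49 + 0.5×2.33)×2.33 = 8.516 m²; P = b + 2y√(1+z²) = 2.49 + 2×2.33×1.118 = 7.7 m.
Hydraulic radius R = A/P = 8.516/7.7 = 1.106 m.
From Manning's equation, V = (1/n) R^(2/3) S^(1/2) = (1/0.03) × 1.106^(2/3) × 0.00026^(1/2) = 0.575 m/s.

V = 0.575 m/s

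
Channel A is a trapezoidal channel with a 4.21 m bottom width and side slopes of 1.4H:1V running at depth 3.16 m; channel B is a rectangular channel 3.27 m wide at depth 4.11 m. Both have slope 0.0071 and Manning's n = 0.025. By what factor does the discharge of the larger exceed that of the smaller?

2.71

Channel A: With bottom width b = 4.21 m and side slope z = 1.4: A = (b + zy)y = (4.21 + 1.4×3.16)×3.16 = 27.28 m²; P = b + 2y√(1+z²) = 4.21 + 2×3.16×1.72 = 15.08 m. Hydraulic radius R = A/P = 27.28/15.08 = 1.809 m. Q_A = (1/0.025)·27.28·1.809^(2/3)·√0.0071 = 136.5 m³/s.
Channel B: Flow area A = b·y = 3.27 × 4.11 = 13.44 m². Wetted perimeter P = b + 2y = 3.27 + 2×4.11 = 11.49 m. Hydraulic radius R = A/P = 13.44/11.49 = 1.17 m. Q_B = (1/0.025)·13.44·1.17^(2/3)·√0.0071 = 50.29 m³/s.
The larger discharge is 136.5 m³/s and the smaller is 50.29 m³/s; the ratio is 2.71.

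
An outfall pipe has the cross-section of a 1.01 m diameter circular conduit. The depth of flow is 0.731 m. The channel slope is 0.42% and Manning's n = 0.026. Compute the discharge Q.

Q = 0.697 m³/s

For a circular section of diameter D = 1.01 m at depth y = 0.731 m, the central angle is θ = 2 arccos(1 − 2y/D) = 4.07 rad. Then A = (D²/8)(θ − sin θ) = 0.621 m² and P = Dθ/2 = 2.055 m.
Hydraulic radius R = A/P = 0.621/2.055 = 0.3022 m.
Manning's equation: Q = (1/n) A R^(2/3) S^(1/2) = (1/0.026) × 0.621 × 0.3022^(2/3) × 0.0042^(1/2) = 0.697 m³/s.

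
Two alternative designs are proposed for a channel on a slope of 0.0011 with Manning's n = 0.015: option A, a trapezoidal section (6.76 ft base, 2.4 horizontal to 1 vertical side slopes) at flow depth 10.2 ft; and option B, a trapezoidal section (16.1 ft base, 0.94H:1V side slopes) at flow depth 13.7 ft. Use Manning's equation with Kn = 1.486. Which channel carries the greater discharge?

channel B

Channel A: With bottom width b = 6.76 ft and side slope z = 2.4: A = (b + zy)y = (6.76 + 2.4×10.2)×10.2 = 318.6 ft²; P = b + 2y√(1+z²) = 6.76 + 2×10.2×2.6 = 59.8 ft. Hydraulic radius R = A/P = 318.6/59.8 = 5.329 ft. Q_A = (1.486/0.015)·318.6·5.329^(2/3)·√0.0011 = 3194 ft³/s.
Channel B: With bottom width b = 16.1 ft and side slope z = 0.94: A = (b + zy)y = (16.1 + 0.94×13.7)×13.7 = 397 ft²; P = b + 2y√(1+z²) = 16.1 + 2×13.7×1.372 = 53.7 ft. Hydraulic radius R = A/P = 397/53.7 = 7.392 ft. Q_B = (1.486/0.015)·397·7.392^(2/3)·√0.0011 = 4950 ft³/s.
Q_A = 3194 ft³/s vs Q_B = 4950 ft³/s, so channel B carries more.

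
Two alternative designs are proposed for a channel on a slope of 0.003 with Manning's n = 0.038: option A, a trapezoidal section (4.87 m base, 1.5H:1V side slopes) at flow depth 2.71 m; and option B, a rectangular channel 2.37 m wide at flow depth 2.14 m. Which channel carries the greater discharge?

channel A

Channel A: With bottom width b = 4.87 m and side slope z = 1.5: A = (b + zy)y = (4.87 + 1.5×2.71)×2.71 = 24.21 m²; P = b + 2y√(1+z²) = 4.87 + 2×2.71×1.803 = 14.64 m. Hydraulic radius R = A/P = 24.21/14.64 = 1.654 m. Q_A = (1/0.038)·24.21·1.654^(2/3)·√0.003 = 48.81 m³/s.
Channel B: Flow area A = b·y = 2.37 × 2.14 = 5.072 m². Wetted perimeter P = b + 2y = 2.37 + 2×2.14 = 6.65 m. Hydraulic radius R = A/P = 5.072/6.65 = 0.7627 m. Q_B = (1/0.038)·5.072·0.7627^(2/3)·√0.003 = 6.102 m³/s.
Q_A = 48.81 m³/s vs Q_B = 6.102 m³/s, so channel A carries more.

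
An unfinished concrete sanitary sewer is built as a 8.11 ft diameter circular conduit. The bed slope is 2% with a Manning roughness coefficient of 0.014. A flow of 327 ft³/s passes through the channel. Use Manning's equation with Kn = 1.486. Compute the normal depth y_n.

Manning's equation rearranged: A R^(2/3) = nQ / (1.486·√S) = 0.014 × 327 / (1.486 × √0.02) = 21.78.
Trying y = 3.63 ft: A R^(2/3) = 34.14 — over.
Trying y = 2.39 ft: A R^(2/3) = 15.65 — short.
Trying y = 2.84 ft: A R^(2/3) = 21.78 — ≈ 21.78.

y_n = 2.84 ft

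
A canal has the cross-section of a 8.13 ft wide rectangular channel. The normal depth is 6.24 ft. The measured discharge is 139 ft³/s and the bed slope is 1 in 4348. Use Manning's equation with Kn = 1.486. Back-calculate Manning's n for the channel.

n = 0.015

Flow area A = b·y = 8.13 × 6.24 = 50.73 ft². Wetted perimeter P = b + 2y = 8.13 + 2×6.24 = 20.61 ft.
Hydraulic radius R = A/P = 50.73/20.61 = 2.461 ft.
Rearranging Manning's equation: n = (1.486/Q) A R^(2/3) S^(1/2) = (1.486/139) × 50.73 × 2.461^(2/3) × √0.00023 = 0.015.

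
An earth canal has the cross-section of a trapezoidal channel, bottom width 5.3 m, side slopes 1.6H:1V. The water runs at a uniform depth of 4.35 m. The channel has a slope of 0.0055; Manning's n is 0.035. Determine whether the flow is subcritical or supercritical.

subcritical

With bottom width b = 5.3 m and side slope z = 1.6: A = (b + zy)y = (5.3 + 1.6×4.35)×4.35 = 53.33 m²; P = b + 2y√(1+z²) = 5.3 + 2×4.35×1.887 = 21.72 m.
Hydraulic radius R = A/P = 53.33/21.72 = 2.456 m.
V = (1/n) R^(2/3) √S = (1/0.035) × 2.456^(2/3) × √0.0055 = 3.857 m/s. Hydraulic depth D_h = A/T = 53.33/19.22 = 2.775 m.
Froude number Fr = V/√(g·D_h) = 3.857/√(9.81×2.775) = 0.739, which is less than 1, so the flow is subcritical.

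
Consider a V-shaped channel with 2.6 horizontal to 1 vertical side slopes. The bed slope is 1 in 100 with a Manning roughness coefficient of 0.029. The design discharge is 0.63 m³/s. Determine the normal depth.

y_n = 0.447 m

Manning's equation rearranged: A R^(2/3) = nQ / (1·√S) = 0.029 × 0.63 / (√0.01) = 0.1827.
At y = 0.306 m: A R^(2/3) = 0.06651 — low.
At y = 0.531 m: A R^(2/3) = 0.2892 — high.
At y = 0.447 m: A R^(2/3) = 0.1827 — ≈ 0.1827.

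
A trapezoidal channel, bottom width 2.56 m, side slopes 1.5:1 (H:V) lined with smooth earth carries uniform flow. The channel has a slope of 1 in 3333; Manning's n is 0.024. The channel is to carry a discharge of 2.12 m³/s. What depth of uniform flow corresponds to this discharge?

Manning's equation rearranged: A R^(2/3) = nQ / (1·√S) = 0.024 × 2.12 / (√0.0003) = 2.937.
Try y = 0.858 m: A R^(2/3) = 2.306 — short.
Try y = 1.08 m: A R^(2/3) = 3.557 — over.
Try y = 0.976 m: A R^(2/3) = 2.935 — close enough.

y_n = 0.976 m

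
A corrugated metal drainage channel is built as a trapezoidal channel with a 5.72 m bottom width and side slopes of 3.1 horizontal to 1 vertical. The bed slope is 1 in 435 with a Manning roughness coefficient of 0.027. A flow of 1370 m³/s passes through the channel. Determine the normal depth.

y_n = 8.65 m

Manning's equation rearranged: A R^(2/3) = nQ / (1·√S) = 0.027 × 1370 / (√0.002299) = 771.5.
At y = 6.24 m: A R^(2/3) = 351.7 — too small.
At y = 8.65 m: A R^(2/3) = 770.9 — matches.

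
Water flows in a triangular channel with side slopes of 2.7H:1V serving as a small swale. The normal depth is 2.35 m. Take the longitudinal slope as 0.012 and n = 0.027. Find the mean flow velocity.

V = 4.33 m/s

For a triangular section with side slope z = 2.7: A = zy² = 2.7×2.35² = 14.91 m²; P = 2y√(1+z²) = 2×2.35×2.879 = 13.53 m.
Hydraulic radius R = A/P = 14.91/13.53 = 1.102 m.
From Manning's equation, V = (1/n) R^(2/3) S^(1/2) = (1/0.027) × 1.102^(2/3) × 0.012^(1/2) = 4.33 m/s.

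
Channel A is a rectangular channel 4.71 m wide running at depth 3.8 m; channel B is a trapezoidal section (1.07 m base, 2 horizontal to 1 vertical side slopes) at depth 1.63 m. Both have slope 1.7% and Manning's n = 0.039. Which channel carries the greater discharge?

channel A

Channel A: Flow area A = b·y = 4.71 × 3.8 = 17.9 m². Wetted perimeter P = b + 2y = 4.71 + 2×3.8 = 12.31 m. Hydraulic radius R = A/P = 17.9/12.31 = 1.454 m. Q_A = (1/0.039)·17.9·1.454^(2/3)·√0.017 = 76.79 m³/s.
Channel B: With bottom width b = 1.07 m and side slope z = 2: A = (b + zy)y = (1.07 + 2×1.63)×1.63 = 7.058 m²; P = b + 2y√(1+z²) = 1.07 + 2×1.63×2.236 = 8.36 m. Hydraulic radius R = A/P = 7.058/8.36 = 0.8443 m. Q_B = (1/0.039)·7.058·0.8443^(2/3)·√0.017 = 21.08 m³/s.
Q_A = 76.79 m³/s vs Q_B = 21.08 m³/s, so channel A carries more.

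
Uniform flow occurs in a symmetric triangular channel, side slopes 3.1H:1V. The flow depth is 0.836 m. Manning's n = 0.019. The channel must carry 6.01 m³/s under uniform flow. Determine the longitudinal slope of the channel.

S = 0.00949

For a triangular section with side slope z = 3.1: A = zy² = 3.1×0.836² = 2.167 m²; P = 2y√(1+z²) = 2×0.836×3.257 = 5.446 m.
Hydraulic radius R = A/P = 2.167/5.446 = 0.3978 m.
From Manning's equation, S = [nQ / (1 A R^(2/3))]² = [0.019 × 6.01 / (1 × 2.167 × 0.3978^(2/3))]² = 0.00949.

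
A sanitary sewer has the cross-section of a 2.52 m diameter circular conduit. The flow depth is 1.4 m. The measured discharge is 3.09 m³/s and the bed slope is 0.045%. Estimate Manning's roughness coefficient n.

n = 0.015

For a circular section of diameter D = 2.52 m at depth y = 1.4 m, the central angle is θ = 2 arccos(1 − 2y/D) = 3.364 rad. Then A = (D²/8)(θ − sin θ) = 2.846 m² and P = Dθ/2 = 4.239 m.
Hydraulic radius R = A/P = 2.846/4.239 = 0.6714 m.
Rearranging Manning's equation: n = (1/Q) A R^(2/3) S^(1/2) = (1/3.09) × 2.846 × 0.6714^(2/3) × √0.00045 = 0.015.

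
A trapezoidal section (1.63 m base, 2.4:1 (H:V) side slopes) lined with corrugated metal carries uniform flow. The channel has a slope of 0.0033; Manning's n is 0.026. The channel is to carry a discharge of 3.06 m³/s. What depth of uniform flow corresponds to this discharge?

Manning's equation rearranged: A R^(2/3) = nQ / (1·√S) = 0.026 × 3.06 / (√0.0033) = 1.385.
Trying y = 0.615 m: A R^(2/3) = 1.029 — too small.
Trying y = 0.711 m: A R^(2/3) = 1.383 — matches.

y_n = 0.711 m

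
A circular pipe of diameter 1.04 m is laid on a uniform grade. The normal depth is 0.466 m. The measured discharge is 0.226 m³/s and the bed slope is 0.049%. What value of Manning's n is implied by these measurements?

n = 0.014

For a circular section of diameter D = 1.04 m at depth y = 0.466 m, the central angle is θ = 2 arccos(1 − 2y/D) = 2.934 rad. Then A = (D²/8)(θ − sin θ) = 0.3687 m² and P = Dθ/2 = 1.525 m.
Hydraulic radius R = A/P = 0.3687/1.525 = 0.2417 m.
Rearranging Manning's equation: n = (1/Q) A R^(2/3) S^(1/2) = (1/0.226) × 0.3687 × 0.2417^(2/3) × √0.00049 = 0.014.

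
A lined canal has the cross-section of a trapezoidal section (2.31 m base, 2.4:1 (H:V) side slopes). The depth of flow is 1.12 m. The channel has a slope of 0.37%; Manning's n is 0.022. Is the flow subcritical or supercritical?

subcritical

With bottom width b = 2.31 m and side slope z = 2.4: A = (b + zy)y = (2.31 + 2.4×1.12)×1.12 = 5.598 m²; P = b + 2y√(1+z²) = 2.31 + 2×1.12×2.6 = 8.134 m.
Hydraulic radius R = A/P = 5.598/8.134 = 0.6882 m.
V = (1/n) R^(2/3) √S = (1/0.022) × 0.6882^(2/3) × √0.0037 = 2.155 m/s. Hydraulic depth D_h = A/T = 5.598/7.686 = 0.7283 m.
Froude number Fr = V/√(g·D_h) = 2.155/√(9.81×0.7283) = 0.806, which is less than 1, so the flow is subcritical.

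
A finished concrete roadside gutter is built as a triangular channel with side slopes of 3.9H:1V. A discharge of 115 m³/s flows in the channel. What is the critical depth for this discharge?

At critical depth, Q² T / (g A³) = 1, i.e. A³/T = Q²/g = 115²/9.81 = 1348.
At y = 3.39 m: A³/T = 3405 — too large.
At y = 2.13 m: A³/T = 333.4 — too small.
At y = 2.82 m: A³/T = 1356 — close enough.

y_c = 2.82 m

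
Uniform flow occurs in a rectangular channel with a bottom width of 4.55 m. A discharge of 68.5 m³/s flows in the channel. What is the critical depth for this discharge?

For a rectangular channel, critical depth y_c = (q²/g)^(1/3) where q = Q/b = 68.5/4.55 = 15.05 m²/s.
So y_c = (15.05²/9.81)^(1/3) = 2.85 m.

y_c = 2.85 m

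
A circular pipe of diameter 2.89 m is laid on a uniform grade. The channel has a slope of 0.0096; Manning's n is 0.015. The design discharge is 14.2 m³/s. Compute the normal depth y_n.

Manning's equation rearranged: A R^(2/3) = nQ / (1·√S) = 0.015 × 14.2 / (√0.0096) = 2.174.
At y = 1.04 m: A R^(2/3) = 1.463 — too small.
At y = 1.6 m: A R^(2/3) = 3.127 — too large.
At y = 1.29 m: A R^(2/3) = 2.169 — matches.

y_n = 1.29 m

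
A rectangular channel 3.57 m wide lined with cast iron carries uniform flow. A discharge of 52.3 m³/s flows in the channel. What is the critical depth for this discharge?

For a rectangular channel, critical depth y_c = (q²/g)^(1/3) where q = Q/b = 52.3/3.57 = 14.65 m²/s.
So y_c = (14.65²/9.81)^(1/3) = 2.8 m.

y_c = 2.8 m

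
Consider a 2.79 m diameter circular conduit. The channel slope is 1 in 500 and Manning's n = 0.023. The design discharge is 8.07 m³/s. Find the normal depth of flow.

y_n = 2 m

Manning's equation rearranged: A R^(2/3) = nQ / (1·√S) = 0.023 × 8.07 / (√0.002) = 4.15.
At y = 2.43 m: A R^(2/3) = 5.038 — high.
At y = 1.48 m: A R^(2/3) = 2.655 — low.
At y = 2 m: A R^(2/3) = 4.151 — ≈ 4.15.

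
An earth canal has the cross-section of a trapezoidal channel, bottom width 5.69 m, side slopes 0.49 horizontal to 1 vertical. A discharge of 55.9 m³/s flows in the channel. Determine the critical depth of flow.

At critical depth, Q² T / (g A³) = 1, i.e. A³/T = Q²/g = 55.9²/9.81 = 318.5.
Try y = 2.35 m: A³/T = 519.9 — too large.
Try y = 1.8 m: A³/T = 222.1 — too small.
Try y = 2.02 m: A³/T = 320.3 — ≈ 318.5.

y_c = 2.02 m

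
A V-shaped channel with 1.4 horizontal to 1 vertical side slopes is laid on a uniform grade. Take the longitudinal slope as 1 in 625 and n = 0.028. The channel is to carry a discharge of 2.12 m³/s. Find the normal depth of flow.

y_n = 1.28 m

Manning's equation rearranged: A R^(2/3) = nQ / (1·√S) = 0.028 × 2.12 / (√0.0016) = 1.484.
At y = 1.42 m: A R^(2/3) = 1.958 — high.
At y = 1.28 m: A R^(2/3) = 1.485 — matches.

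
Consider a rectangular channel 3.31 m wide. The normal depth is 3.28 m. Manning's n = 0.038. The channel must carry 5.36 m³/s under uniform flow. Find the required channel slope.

S = 0.00031

Flow area A = b·y = 3.31 × 3.28 = 10.86 m². Wetted perimeter P = b + 2y = 3.31 + 2×3.28 = 9.87 m.
Hydraulic radius R = A/P = 10.86/9.87 = 1.1 m.
From Manning's equation, S = [nQ / (1 A R^(2/3))]² = [0.038 × 5.36 / (1 × 10.86 × 1.1^(2/3))]² = 0.00031.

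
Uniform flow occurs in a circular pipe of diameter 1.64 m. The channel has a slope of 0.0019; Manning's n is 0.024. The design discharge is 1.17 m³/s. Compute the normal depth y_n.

y_n = 0.87 m

Manning's equation rearranged: A R^(2/3) = nQ / (1·√S) = 0.024 × 1.17 / (√0.0019) = 0.6442.
Trying y = 1.07 m: A R^(2/3) = 0.8866 — over.
Trying y = 0.602 m: A R^(2/3) = 0.3352 — short.
Trying y = 0.87 m: A R^(2/3) = 0.6437 — close enough.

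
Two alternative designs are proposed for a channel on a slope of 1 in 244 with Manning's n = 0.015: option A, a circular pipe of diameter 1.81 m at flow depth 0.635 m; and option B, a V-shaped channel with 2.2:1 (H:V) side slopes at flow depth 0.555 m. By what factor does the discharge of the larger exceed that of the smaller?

1.48

Channel A: For a circular section of diameter D = 1.81 m at depth y = 0.635 m, the central angle is θ = 2 arccos(1 − 2y/D) = 2.536 rad. Then A = (D²/8)(θ − sin θ) = 0.8052 m² and P = Dθ/2 = 2.295 m. Hydraulic radius R = A/P = 0.8052/2.295 = 0.3509 m. Q_A = (1/0.015)·0.8052·0.3509^(2/3)·√0.004098 = 1.709 m³/s.
Channel B: For a triangular section with side slope z = 2.2: A = zy² = 2.2×0.555² = 0.6777 m²; P = 2y√(1+z²) = 2×0.555×2.417 = 2.682 m. Hydraulic radius R = A/P = 0.6777/2.682 = 0.2526 m. Q_B = (1/0.015)·0.6777·0.2526^(2/3)·√0.004098 = 1.156 m³/s.
The larger discharge is 1.709 m³/s and the smaller is 1.156 m³/s; the ratio is 1.48.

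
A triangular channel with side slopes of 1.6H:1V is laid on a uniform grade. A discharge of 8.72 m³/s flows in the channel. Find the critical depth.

y_c = 1.43 m

At critical depth, Q² T / (g A³) = 1, i.e. A³/T = Q²/g = 8.72²/9.81 = 7.751.
Try y = 1.27 m: A³/T = 4.229 — too small.
Try y = 1.62 m: A³/T = 14.28 — too large.
Try y = 1.43 m: A³/T = 7.654 — ≈ 7.751.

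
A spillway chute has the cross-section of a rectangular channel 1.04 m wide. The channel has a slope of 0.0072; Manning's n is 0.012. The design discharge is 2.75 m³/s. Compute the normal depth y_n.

y_n = 0.806 m

Manning's equation rearranged: A R^(2/3) = nQ / (1·√S) = 0.012 × 2.75 / (√0.0072) = 0.3889.
At y = 0.897 m: A R^(2/3) = 0.4447 — high.
At y = 0.806 m: A R^(2/3) = 0.389 — matches.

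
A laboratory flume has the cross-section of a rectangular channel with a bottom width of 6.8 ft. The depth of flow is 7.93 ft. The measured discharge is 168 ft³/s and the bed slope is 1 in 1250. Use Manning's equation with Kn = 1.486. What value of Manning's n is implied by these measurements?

n = 0.024

Flow area A = b·y = 6.8 × 7.93 = 53.92 ft². Wetted perimeter P = b + 2y = 6.8 + 2×7.93 = 22.66 ft.
Hydraulic radius R = A/P = 53.92/22.66 = 2.38 ft.
Rearranging Manning's equation: n = (1.486/Q) A R^(2/3) S^(1/2) = (1.486/168) × 53.92 × 2.38^(2/3) × √0.0008 = 0.024.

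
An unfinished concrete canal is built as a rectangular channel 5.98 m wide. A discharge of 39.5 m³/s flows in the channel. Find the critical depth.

y_c = 1.64 m

For a rectangular channel, critical depth y_c = (q²/g)^(1/3) where q = Q/b = 39.5/5.98 = 6.605 m²/s.
So y_c = (6.605²/9.81)^(1/3) = 1.64 m.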